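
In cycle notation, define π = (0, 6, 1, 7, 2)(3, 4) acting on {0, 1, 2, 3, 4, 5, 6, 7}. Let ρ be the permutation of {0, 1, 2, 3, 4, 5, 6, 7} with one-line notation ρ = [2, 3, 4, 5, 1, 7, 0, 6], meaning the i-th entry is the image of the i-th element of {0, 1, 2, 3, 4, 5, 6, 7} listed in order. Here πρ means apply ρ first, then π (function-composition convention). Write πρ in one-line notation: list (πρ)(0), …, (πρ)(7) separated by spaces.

0 4 3 5 7 2 6 1

For each element, apply ρ then π: 0 → 2 → 0; 1 → 3 → 4; 2 → 4 → 3; 3 → 5 → 5; 4 → 1 → 7; 5 → 7 → 2; 6 → 0 → 6; 7 → 6 → 1.
So πρ in one-line form is 0 4 3 5 7 2 6 1.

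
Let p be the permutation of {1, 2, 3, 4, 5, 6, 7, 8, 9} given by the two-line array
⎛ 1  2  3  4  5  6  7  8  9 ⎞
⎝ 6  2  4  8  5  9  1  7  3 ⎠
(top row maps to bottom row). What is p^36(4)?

Tracing 4 → 8 → … returns to 4 after 7 steps, so 4 lies in a 7-cycle (1, 6, 9, 3, 4, 8, 7).
Powers repeat with period 7 on this cycle, and 36 mod 7 = 1, so p^36(4) = p^1(4).
Stepping 1 place around the cycle: 4 → 8.

8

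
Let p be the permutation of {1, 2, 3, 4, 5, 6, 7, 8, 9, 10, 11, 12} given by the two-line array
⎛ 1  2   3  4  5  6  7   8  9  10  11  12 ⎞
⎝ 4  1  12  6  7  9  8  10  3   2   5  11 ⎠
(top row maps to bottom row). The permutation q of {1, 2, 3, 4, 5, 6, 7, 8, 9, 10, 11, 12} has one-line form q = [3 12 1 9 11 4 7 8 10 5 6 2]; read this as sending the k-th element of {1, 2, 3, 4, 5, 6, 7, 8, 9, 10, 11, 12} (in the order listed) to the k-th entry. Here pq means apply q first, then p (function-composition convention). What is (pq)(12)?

(pq)(12) = p(q(12)). q(12) = 2, then p(2) = 1. So (pq)(12) = 1.

1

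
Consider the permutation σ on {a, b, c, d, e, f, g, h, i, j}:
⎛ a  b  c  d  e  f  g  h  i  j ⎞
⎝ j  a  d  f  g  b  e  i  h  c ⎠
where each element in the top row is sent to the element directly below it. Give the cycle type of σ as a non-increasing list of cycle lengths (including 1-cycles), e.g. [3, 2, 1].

The disjoint cycles are (a j c d f b)(e g)(h i), with lengths 6, 2, 2 in non-increasing order.

[6, 2, 2]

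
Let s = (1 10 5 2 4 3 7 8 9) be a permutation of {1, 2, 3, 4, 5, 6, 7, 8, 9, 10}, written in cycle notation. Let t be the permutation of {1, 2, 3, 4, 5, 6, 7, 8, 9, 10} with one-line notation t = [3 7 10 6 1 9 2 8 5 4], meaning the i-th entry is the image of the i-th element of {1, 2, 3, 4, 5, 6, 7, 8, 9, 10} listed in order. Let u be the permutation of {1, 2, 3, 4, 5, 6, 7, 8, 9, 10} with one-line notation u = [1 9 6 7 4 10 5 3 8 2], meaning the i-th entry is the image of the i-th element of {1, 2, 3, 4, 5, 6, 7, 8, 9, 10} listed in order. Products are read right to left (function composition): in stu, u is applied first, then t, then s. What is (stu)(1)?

Apply the permutations in order: u(1) = 1, then t(1) = 3, then s(3) = 7. So (stu)(1) = 7.

7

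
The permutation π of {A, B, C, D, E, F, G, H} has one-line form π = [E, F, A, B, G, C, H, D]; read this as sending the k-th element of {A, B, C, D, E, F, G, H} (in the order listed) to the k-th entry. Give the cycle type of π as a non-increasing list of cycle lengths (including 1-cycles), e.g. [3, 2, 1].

[8]

The disjoint cycles are (A, E, G, H, D, B, F, C), with lengths 8 in non-increasing order.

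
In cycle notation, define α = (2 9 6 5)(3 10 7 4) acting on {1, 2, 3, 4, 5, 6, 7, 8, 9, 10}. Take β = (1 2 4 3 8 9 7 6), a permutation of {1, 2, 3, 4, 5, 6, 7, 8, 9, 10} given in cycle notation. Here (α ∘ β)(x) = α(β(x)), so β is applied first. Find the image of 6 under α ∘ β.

1

First apply β: β(6) = 1, then α(1) = 1. Thus (α ∘ β)(6) = 1.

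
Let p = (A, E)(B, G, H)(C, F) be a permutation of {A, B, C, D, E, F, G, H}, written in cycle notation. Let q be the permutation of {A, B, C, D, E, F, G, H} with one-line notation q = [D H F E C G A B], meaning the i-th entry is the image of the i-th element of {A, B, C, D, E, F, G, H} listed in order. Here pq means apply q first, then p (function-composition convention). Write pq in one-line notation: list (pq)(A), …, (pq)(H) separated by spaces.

D B C A F H E G

Chase each element through q then p: A → D → D; B → H → B; C → F → C; D → E → A; E → C → F; F → G → H; G → A → E; H → B → G.
Collecting the images, pq = [D B C A F H E G].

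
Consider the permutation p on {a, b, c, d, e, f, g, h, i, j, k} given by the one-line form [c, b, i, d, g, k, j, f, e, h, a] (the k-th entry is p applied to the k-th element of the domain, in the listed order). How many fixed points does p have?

2

The fixed points (elements with p(x) = x) are {b, d}, so there are 2.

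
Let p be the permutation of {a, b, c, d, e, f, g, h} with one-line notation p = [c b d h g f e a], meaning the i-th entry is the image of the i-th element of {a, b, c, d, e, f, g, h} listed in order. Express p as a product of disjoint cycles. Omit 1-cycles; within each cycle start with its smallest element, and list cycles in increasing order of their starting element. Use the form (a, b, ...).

(a, c, d, h)(e, g)

From a: a → c → d → h → a, closing the cycle (a, c, d, h).
Continuing from each remaining unvisited element yields (a, c, d, h)(e, g).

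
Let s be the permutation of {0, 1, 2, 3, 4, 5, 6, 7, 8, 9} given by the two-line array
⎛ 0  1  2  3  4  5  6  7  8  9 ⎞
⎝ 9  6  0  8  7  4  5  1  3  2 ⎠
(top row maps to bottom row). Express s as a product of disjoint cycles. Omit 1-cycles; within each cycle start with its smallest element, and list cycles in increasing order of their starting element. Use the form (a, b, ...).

Start at 0 and follow images: 0 → 9 → 2 → 0, giving the cycle (0, 9, 2).
Continuing from each remaining unvisited element yields (0, 9, 2)(1, 6, 5, 4, 7)(3, 8).

(0, 9, 2)(1, 6, 5, 4, 7)(3, 8)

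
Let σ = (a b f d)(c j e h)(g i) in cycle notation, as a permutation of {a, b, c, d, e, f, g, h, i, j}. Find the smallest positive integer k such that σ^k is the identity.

The cycle type of σ is (4, 4, 2).
The order of σ is the least common multiple of its cycle lengths: lcm(4, 4, 2) = 4.

4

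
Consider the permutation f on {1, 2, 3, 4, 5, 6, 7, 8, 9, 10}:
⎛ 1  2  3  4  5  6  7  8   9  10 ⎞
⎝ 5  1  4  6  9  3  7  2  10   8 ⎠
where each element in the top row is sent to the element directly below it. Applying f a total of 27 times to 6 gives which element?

Tracing 6 → 3 → … returns to 6 after 3 steps, so 6 lies in a 3-cycle (3 4 6).
On a 3-cycle, f^3 is the identity, so f^27 = f^0 there (27 ≡ 0 mod 3).
So f^27(6) = 6.

6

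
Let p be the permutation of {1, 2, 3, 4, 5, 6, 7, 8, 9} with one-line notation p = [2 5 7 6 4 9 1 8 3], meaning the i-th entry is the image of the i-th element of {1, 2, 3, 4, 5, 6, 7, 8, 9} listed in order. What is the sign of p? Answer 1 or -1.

-1

In disjoint-cycle form the cycle lengths are 8, 1.
A cycle is odd iff its length is even; p has 1 even-length cycle, so sgn(p) = (−1)^1 and p is odd.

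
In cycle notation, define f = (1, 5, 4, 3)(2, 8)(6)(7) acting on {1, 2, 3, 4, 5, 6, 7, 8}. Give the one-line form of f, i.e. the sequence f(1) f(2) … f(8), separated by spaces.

Reading each image from the cycles: 1↦5, 2↦8, 3↦1, 4↦3, 5↦4, 6↦6, 7↦7, 8↦2.
So the one-line form is 5 8 1 3 4 6 7 2.

5 8 1 3 4 6 7 2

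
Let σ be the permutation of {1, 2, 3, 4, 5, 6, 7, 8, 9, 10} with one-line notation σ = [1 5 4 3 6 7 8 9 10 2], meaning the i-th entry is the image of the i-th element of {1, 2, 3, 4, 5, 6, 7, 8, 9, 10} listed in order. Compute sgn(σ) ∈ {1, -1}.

In disjoint-cycle form the cycle lengths are 7, 2, 1.
A cycle is odd iff its length is even; σ has 1 even-length cycle, so sgn(σ) = (−1)^1 and σ is odd.

-1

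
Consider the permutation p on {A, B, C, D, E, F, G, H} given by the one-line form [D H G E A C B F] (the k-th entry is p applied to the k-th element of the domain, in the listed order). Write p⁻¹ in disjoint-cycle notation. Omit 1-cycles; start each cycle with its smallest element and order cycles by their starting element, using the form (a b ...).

First write p in disjoint cycles: (A D E)(B H F C G).
The inverse reverses every cycle; in canonical form, p⁻¹ = (A E D)(B G C F H).

(A E D)(B G C F H)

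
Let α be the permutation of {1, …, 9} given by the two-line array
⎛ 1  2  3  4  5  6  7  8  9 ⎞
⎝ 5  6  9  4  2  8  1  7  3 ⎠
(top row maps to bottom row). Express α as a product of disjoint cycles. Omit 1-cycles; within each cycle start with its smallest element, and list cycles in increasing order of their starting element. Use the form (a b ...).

(1 5 2 6 8 7)(3 9)

From 1: 1 → 5 → 2 → 6 → 8 → 7 → 1, closing the cycle (1 5 2 6 8 7).
Continuing from each remaining unvisited element yields (1 5 2 6 8 7)(3 9).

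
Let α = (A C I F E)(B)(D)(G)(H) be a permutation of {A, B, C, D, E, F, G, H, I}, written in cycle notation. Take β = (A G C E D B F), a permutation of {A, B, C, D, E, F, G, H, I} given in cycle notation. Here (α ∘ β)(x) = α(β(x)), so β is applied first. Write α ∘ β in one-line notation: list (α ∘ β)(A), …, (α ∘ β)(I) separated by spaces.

G E A B D C I H F

For each element, apply β then α: A → G → G; B → F → E; C → E → A; D → B → B; E → D → D; F → A → C; G → C → I; H → H → H; I → I → F.
Collecting the images, α ∘ β = [G E A B D C I H F].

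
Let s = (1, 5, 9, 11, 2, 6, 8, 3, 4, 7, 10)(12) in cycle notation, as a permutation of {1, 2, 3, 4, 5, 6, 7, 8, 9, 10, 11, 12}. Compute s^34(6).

8

6 lies in the 11-cycle (1, 5, 9, 11, 2, 6, 8, 3, 4, 7, 10).
Powers repeat with period 11 on this cycle, and 34 mod 11 = 1, so s^34(6) = s^1(6).
Stepping 1 place around the cycle: 6 → 8.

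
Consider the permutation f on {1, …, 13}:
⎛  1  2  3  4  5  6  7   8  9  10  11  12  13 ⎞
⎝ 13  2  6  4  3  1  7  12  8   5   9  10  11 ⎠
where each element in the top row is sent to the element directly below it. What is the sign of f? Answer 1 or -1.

In disjoint-cycle form the cycle lengths are 10, 1, 1, 1.
A cycle is odd iff its length is even; f has 1 even-length cycle, so sgn(f) = (−1)^1 and f is odd.

-1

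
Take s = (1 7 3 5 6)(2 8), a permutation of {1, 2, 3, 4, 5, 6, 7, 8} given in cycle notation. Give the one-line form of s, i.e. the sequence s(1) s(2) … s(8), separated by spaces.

Each element maps to the next entry in its cycle (wrapping to the front): 1→7, 2→8, 3→5, 4→4, 5→6, 6→1, 7→3, 8→2.
Listing these in domain order gives 7 8 5 4 6 1 3 2.

7 8 5 4 6 1 3 2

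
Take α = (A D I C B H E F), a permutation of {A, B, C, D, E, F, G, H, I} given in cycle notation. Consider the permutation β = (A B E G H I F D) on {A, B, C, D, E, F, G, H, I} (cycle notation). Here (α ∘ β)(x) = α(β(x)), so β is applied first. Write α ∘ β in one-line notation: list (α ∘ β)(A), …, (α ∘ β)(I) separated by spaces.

Chase each element through β then α: A → B → H; B → E → F; C → C → B; D → A → D; E → G → G; F → D → I; G → H → E; H → I → C; I → F → A.
So α ∘ β in one-line form is H F B D G I E C A.

H F B D G I E C A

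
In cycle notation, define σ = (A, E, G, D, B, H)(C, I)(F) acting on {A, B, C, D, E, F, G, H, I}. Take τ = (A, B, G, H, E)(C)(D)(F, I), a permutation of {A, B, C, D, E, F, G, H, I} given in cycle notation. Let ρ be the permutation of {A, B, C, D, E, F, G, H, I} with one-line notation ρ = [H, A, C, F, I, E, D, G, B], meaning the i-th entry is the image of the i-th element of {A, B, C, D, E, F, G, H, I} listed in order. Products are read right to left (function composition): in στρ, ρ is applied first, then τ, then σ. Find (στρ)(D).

C

Chase D: ρ(D) = F; τ(F) = I; σ(I) = C. Hence (στρ)(D) = C.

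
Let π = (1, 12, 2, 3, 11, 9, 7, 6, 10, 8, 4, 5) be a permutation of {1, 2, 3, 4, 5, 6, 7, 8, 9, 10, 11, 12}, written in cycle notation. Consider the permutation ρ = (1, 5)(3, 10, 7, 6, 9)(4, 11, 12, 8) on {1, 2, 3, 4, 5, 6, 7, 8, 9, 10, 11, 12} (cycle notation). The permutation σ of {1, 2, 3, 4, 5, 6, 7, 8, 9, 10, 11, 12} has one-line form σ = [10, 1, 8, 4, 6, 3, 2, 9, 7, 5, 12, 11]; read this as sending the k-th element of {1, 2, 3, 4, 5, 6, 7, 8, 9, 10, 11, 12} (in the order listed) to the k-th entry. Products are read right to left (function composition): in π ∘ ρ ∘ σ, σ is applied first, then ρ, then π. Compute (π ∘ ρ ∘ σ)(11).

Chase 11: σ(11) = 12; ρ(12) = 8; π(8) = 4. Hence (π ∘ ρ ∘ σ)(11) = 4.

4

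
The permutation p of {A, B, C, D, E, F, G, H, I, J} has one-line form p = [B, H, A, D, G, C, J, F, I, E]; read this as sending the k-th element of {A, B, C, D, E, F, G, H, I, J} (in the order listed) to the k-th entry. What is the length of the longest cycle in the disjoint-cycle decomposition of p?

5

Decomposing into disjoint cycles gives (A B H F C)(E G J); the longest has length 5.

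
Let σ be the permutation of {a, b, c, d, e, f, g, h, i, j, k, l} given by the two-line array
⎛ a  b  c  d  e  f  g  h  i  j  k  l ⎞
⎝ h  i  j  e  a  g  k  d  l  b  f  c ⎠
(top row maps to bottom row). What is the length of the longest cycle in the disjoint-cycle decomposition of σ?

Decomposing into disjoint cycles gives (a, h, d, e)(b, i, l, c, j)(f, g, k); the longest has length 5.

5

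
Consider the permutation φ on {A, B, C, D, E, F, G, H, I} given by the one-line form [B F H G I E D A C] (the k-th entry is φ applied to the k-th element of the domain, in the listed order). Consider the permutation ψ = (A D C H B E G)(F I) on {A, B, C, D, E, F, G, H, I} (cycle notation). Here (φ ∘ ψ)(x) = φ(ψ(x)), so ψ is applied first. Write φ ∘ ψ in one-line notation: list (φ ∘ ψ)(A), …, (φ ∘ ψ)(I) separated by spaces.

(φ ∘ ψ)(x) = φ(ψ(x)). Computing each image: φ(ψ(A)) = φ(D) = G, φ(ψ(B)) = φ(E) = I, φ(ψ(C)) = φ(H) = A, φ(ψ(D)) = φ(C) = H, φ(ψ(E)) = φ(G) = D, φ(ψ(F)) = φ(I) = C, φ(ψ(G)) = φ(A) = B, φ(ψ(H)) = φ(B) = F, φ(ψ(I)) = φ(F) = E.
Hence φ ∘ ψ = [G I A H D C B F E].

G I A H D C B F E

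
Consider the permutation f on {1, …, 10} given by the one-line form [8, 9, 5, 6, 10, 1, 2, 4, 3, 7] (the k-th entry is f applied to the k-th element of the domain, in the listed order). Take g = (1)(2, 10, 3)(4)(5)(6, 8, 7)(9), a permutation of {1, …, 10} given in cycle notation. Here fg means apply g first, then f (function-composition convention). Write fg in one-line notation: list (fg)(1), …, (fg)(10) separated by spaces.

For each element, apply g then f: 1 → 1 → 8; 2 → 10 → 7; 3 → 2 → 9; 4 → 4 → 6; 5 → 5 → 10; 6 → 8 → 4; 7 → 6 → 1; 8 → 7 → 2; 9 → 9 → 3; 10 → 3 → 5.
Collecting the images, fg = [8 7 9 6 10 4 1 2 3 5].

8 7 9 6 10 4 1 2 3 5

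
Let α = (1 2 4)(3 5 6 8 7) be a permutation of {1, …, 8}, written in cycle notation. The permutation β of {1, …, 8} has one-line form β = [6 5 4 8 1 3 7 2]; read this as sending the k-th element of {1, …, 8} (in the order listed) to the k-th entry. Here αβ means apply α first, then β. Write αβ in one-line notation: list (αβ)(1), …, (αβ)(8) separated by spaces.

For each element, apply α then β: 1 → 2 → 5; 2 → 4 → 8; 3 → 5 → 1; 4 → 1 → 6; 5 → 6 → 3; 6 → 8 → 2; 7 → 3 → 4; 8 → 7 → 7.
So αβ in one-line form is 5 8 1 6 3 2 4 7.

5 8 1 6 3 2 4 7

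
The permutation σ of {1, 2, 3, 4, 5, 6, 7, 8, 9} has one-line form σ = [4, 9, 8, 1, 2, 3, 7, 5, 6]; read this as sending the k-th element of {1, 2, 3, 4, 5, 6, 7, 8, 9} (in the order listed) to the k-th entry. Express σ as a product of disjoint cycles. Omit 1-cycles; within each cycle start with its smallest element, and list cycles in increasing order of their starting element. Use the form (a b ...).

From 1: 1 → 4 → 1, closing the cycle (1 4).
Repeating from the next unused element and collecting all non-trivial cycles gives (1 4)(2 9 6 3 8 5).

(1 4)(2 9 6 3 8 5)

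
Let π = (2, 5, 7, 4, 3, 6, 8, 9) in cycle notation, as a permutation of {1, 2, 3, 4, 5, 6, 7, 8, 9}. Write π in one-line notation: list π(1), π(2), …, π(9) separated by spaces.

Each element maps to the next entry in its cycle (wrapping to the front): 1→1, 2→5, 3→6, 4→3, 5→7, 6→8, 7→4, 8→9, 9→2.
Listing these in domain order gives 1 5 6 3 7 8 4 9 2.

1 5 6 3 7 8 4 9 2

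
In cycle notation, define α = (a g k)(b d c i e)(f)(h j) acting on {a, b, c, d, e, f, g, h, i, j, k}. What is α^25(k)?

a

k lies in the 3-cycle (a g k).
Powers repeat with period 3 on this cycle, and 25 mod 3 = 1, so α^25(k) = α^1(k).
Advancing 1 step from k: k → a.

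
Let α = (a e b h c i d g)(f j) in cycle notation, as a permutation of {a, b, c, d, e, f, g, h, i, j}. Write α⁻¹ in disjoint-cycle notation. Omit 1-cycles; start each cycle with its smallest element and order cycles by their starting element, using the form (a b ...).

Inverting a permutation written in cycle notation just reverses the order within every cycle.
Reversing each cycle of α and rotating so the smallest element leads gives (a g d i c h b e)(f j).

(a g d i c h b e)(f j)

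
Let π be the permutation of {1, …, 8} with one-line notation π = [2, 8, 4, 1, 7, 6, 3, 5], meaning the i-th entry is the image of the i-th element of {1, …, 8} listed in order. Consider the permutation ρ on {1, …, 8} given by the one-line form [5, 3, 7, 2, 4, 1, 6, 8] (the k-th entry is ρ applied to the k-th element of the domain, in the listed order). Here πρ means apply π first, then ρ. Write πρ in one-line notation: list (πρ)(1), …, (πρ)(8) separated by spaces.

Chase each element through π then ρ: 1 → 2 → 3; 2 → 8 → 8; 3 → 4 → 2; 4 → 1 → 5; 5 → 7 → 6; 6 → 6 → 1; 7 → 3 → 7; 8 → 5 → 4.
So πρ in one-line form is 3 8 2 5 6 1 7 4.

3 8 2 5 6 1 7 4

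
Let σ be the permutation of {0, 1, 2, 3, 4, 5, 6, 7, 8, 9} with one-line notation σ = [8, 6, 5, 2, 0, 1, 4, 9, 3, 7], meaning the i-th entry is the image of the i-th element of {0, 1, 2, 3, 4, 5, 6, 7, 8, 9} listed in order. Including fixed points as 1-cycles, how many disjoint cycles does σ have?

The cycle decomposition is (0, 8, 3, 2, 5, 1, 6, 4)(7, 9), which has 2 cycles (counting 1-cycles).

2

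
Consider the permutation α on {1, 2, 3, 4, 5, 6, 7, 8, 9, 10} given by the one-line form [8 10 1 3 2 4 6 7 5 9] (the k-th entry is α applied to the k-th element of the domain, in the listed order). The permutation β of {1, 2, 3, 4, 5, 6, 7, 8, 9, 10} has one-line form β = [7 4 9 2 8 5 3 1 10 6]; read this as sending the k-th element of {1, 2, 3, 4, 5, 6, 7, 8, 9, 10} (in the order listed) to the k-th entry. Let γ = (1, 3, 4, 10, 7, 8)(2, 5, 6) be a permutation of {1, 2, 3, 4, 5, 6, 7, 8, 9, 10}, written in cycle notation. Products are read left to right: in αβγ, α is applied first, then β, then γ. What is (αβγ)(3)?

Apply the permutations in order: α(3) = 1, then β(1) = 7, then γ(7) = 8. So (αβγ)(3) = 8.

8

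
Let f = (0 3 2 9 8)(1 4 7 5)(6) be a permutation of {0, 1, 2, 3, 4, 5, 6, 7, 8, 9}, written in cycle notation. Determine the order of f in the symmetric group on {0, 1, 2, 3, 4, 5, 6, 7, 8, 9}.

The cycle type of f is (5, 4, 1).
The order of f is the least common multiple of its cycle lengths: lcm(5, 4) = 20.

20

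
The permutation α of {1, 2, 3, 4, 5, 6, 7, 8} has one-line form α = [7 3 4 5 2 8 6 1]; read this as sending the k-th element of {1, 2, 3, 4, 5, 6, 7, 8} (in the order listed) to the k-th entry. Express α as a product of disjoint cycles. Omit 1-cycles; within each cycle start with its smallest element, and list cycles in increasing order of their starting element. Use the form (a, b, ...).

(1, 7, 6, 8)(2, 3, 4, 5)

From 1: 1 → 7 → 6 → 8 → 1, closing the cycle (1, 7, 6, 8).
Continuing from each remaining unvisited element yields (1, 7, 6, 8)(2, 3, 4, 5).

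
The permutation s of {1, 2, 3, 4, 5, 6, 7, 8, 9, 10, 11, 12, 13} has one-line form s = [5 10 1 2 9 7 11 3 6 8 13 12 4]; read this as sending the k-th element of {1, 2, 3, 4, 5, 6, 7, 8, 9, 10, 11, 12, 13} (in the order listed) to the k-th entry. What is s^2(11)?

4

Tracing 11 → 13 → … returns to 11 after 12 steps, so 11 lies in a 12-cycle (1 5 9 6 7 11 13 4 2 10 8 3).
Stepping 2 places around the cycle: 11 → 13 → 4.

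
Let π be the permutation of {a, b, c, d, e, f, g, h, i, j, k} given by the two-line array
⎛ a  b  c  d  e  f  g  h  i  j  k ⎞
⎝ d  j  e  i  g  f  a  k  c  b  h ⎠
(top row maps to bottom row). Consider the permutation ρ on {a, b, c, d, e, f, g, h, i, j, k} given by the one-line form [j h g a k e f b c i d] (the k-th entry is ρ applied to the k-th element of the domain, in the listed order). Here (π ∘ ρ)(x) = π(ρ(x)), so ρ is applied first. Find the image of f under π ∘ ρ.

First apply ρ: ρ(f) = e, then π(e) = g. Thus (π ∘ ρ)(f) = g.

g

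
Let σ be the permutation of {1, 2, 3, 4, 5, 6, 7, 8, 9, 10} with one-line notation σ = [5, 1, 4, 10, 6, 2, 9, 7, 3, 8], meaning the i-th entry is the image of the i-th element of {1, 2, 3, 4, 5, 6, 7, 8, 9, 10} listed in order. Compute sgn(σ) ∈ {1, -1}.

1

In disjoint-cycle form the cycle lengths are 6, 4.
A cycle is odd iff its length is even; σ has 2 even-length cycles, so sgn(σ) = (−1)^2 and σ is even.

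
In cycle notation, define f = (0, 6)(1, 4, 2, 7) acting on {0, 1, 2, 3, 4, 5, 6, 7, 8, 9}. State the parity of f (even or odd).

even

The cycle lengths are 4, 2, 1, 1, 1, 1.
A cycle is odd iff its length is even; f has 2 even-length cycles, so sgn(f) = (−1)^2 and f is even.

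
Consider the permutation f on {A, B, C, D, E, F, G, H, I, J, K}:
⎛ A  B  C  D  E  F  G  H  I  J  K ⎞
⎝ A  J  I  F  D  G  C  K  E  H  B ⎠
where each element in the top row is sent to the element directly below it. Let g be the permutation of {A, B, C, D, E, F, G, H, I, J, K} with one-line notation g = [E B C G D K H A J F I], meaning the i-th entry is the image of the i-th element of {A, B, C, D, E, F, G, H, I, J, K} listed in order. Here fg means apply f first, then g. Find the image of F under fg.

H

(fg)(F) = g(f(F)). f(F) = G, then g(G) = H. So (fg)(F) = H.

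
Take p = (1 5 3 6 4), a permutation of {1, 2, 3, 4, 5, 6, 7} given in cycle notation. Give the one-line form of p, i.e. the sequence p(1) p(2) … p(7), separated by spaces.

5 2 6 1 3 4 7

Reading each image from the cycles: 1→5, 2→2, 3→6, 4→1, 5→3, 6→4, 7→7.
Listing these in domain order gives 5 2 6 1 3 4 7.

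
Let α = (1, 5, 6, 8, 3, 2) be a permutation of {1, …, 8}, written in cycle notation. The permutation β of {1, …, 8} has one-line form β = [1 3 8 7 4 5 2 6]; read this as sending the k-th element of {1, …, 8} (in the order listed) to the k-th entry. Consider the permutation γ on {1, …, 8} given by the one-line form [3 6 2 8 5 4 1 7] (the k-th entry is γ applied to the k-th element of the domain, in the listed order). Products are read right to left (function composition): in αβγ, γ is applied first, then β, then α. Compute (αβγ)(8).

1

Chase 8: γ(8) = 7; β(7) = 2; α(2) = 1. Hence (αβγ)(8) = 1.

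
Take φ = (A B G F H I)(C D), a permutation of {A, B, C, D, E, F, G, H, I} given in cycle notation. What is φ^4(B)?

I

B lies in the 6-cycle (A B G F H I).
Stepping 4 places around the cycle: B → G → F → H → I.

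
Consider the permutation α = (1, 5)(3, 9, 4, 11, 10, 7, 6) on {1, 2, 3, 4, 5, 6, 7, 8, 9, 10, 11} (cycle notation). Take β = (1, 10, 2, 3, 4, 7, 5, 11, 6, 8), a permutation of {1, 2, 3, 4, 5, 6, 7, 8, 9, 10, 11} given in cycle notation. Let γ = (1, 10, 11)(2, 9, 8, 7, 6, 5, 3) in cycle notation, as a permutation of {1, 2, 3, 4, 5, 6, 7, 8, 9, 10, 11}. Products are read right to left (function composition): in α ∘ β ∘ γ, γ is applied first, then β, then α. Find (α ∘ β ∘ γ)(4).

Apply the permutations in order: γ(4) = 4, then β(4) = 7, then α(7) = 6. So (α ∘ β ∘ γ)(4) = 6.

6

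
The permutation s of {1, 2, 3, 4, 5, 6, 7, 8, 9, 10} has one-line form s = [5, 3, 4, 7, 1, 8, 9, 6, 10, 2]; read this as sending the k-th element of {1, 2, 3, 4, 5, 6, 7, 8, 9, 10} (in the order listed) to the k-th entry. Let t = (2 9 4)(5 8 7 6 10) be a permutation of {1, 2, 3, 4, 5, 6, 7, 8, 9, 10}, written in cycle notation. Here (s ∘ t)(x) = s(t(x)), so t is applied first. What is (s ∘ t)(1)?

5

t(1) = 1, then s(1) = 5; composing gives (s ∘ t)(1) = 5.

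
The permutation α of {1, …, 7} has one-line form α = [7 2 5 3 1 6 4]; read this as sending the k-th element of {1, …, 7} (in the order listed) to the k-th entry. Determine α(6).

6

6 is element number 6 of the domain, and entry number 6 of the one-line form is 6, so α(6) = 6.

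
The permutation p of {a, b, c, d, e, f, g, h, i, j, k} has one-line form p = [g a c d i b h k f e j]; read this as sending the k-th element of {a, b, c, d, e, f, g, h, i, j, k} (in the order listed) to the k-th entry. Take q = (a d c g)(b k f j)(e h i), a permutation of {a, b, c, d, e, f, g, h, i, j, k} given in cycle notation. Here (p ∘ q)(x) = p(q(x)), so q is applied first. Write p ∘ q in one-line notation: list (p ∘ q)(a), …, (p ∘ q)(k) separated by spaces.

Chase each element through q then p: a → d → d; b → k → j; c → g → h; d → c → c; e → h → k; f → j → e; g → a → g; h → i → f; i → e → i; j → b → a; k → f → b.
So p ∘ q in one-line form is d j h c k e g f i a b.

d j h c k e g f i a b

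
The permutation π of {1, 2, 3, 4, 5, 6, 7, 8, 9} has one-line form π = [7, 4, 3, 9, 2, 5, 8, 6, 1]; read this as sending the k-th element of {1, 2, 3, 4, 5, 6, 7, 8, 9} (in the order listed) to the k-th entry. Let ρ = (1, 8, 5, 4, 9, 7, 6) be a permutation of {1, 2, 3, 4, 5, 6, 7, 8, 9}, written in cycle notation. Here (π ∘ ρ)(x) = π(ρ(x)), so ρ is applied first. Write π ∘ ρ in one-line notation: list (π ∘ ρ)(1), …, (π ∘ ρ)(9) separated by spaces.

Chase each element through ρ then π: 1 → 8 → 6; 2 → 2 → 4; 3 → 3 → 3; 4 → 9 → 1; 5 → 4 → 9; 6 → 1 → 7; 7 → 6 → 5; 8 → 5 → 2; 9 → 7 → 8.
So π ∘ ρ in one-line form is 6 4 3 1 9 7 5 2 8.

6 4 3 1 9 7 5 2 8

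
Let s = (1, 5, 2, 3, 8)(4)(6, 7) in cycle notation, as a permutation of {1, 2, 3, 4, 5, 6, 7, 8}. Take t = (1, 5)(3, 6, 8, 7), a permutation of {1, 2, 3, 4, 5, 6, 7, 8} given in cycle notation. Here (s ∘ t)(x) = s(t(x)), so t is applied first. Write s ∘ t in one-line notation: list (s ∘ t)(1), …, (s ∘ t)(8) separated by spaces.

2 3 7 4 5 1 8 6

Chase each element through t then s: 1 → 5 → 2; 2 → 2 → 3; 3 → 6 → 7; 4 → 4 → 4; 5 → 1 → 5; 6 → 8 → 1; 7 → 3 → 8; 8 → 7 → 6.
Collecting the images, s ∘ t = [2 3 7 4 5 1 8 6].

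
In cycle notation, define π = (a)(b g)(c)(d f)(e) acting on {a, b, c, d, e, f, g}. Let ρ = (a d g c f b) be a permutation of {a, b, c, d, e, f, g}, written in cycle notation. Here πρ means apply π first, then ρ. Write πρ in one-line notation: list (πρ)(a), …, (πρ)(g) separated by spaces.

For each element, apply π then ρ: a → a → d; b → g → c; c → c → f; d → f → b; e → e → e; f → d → g; g → b → a.
So πρ in one-line form is d c f b e g a.

d c f b e g a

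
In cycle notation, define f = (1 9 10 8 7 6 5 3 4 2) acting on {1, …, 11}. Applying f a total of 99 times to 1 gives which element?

2

1 lies in the 10-cycle (1 9 10 8 7 6 5 3 4 2).
On a 10-cycle, f^10 is the identity, so f^99 = f^9 there (99 ≡ 9 mod 10).
Advancing 9 steps from 1: 1 → 9 → 10 → 8 → 7 → 6 → 5 → 3 → 4 → 2.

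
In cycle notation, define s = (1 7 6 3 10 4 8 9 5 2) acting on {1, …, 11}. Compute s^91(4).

8

4 lies in the 10-cycle (1 7 6 3 10 4 8 9 5 2).
Since the cycle has length 10, s^91 acts on it the same as s^1 (91 mod 10 = 1).
Stepping 1 place around the cycle: 4 → 8.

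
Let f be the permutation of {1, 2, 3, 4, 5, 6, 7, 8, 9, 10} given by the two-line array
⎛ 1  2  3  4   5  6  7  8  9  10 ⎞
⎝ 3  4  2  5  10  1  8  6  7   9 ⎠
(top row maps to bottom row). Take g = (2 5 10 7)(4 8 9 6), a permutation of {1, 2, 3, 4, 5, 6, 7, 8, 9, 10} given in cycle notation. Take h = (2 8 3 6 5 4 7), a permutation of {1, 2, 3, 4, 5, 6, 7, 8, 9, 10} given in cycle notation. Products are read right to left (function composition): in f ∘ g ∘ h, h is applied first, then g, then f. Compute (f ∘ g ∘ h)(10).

8

Apply the permutations in order: h(10) = 10, then g(10) = 7, then f(7) = 8. So (f ∘ g ∘ h)(10) = 8.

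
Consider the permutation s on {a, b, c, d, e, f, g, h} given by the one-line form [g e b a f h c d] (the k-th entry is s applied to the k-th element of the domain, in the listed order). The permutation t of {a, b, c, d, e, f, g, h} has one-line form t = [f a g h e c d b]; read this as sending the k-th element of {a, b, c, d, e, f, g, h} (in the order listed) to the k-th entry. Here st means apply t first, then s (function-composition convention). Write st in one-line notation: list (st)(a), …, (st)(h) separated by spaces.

h g c d f b a e

(st)(x) = s(t(x)). Computing each image: s(t(a)) = s(f) = h, s(t(b)) = s(a) = g, s(t(c)) = s(g) = c, s(t(d)) = s(h) = d, s(t(e)) = s(e) = f, s(t(f)) = s(c) = b, s(t(g)) = s(d) = a, s(t(h)) = s(b) = e.
Hence st = [h g c d f b a e].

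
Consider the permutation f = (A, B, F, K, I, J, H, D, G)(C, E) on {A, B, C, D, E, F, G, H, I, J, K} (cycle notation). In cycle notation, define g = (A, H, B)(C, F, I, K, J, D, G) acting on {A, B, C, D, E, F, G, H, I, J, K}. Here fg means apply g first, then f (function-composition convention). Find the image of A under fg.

D

g(A) = H, then f(H) = D; composing gives (fg)(A) = D.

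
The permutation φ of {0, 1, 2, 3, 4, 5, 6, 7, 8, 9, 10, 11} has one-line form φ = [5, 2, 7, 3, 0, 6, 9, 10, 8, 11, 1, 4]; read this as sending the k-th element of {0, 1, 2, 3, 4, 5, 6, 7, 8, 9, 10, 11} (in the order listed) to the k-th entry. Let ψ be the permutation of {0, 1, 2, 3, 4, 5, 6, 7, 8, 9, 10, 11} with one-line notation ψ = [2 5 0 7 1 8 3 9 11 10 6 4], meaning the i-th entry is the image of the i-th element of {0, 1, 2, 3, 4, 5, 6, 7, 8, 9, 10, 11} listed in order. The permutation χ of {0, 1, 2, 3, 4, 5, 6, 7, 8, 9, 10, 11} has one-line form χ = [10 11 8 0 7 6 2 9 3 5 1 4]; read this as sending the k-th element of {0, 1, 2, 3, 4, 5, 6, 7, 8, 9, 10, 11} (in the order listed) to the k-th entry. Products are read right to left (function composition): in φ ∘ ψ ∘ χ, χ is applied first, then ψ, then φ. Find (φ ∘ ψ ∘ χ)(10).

Apply the permutations in order: χ(10) = 1, then ψ(1) = 5, then φ(5) = 6. So (φ ∘ ψ ∘ χ)(10) = 6.

6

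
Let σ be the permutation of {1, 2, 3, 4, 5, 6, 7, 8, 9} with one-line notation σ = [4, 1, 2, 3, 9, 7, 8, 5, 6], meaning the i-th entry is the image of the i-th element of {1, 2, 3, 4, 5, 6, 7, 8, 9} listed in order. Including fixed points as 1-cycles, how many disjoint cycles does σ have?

2

The cycle decomposition is (1, 4, 3, 2)(5, 9, 6, 7, 8), which has 2 cycles (counting 1-cycles).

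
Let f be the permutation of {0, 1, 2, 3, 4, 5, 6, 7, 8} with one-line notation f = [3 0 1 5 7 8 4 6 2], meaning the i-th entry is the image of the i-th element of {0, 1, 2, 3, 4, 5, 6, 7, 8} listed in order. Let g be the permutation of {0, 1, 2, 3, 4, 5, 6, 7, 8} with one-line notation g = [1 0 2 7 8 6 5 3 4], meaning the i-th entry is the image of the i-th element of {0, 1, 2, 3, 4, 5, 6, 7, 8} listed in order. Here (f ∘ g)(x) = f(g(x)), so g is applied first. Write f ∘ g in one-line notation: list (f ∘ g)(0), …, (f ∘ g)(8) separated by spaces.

0 3 1 6 2 4 8 5 7

(f ∘ g)(x) = f(g(x)). Computing each image: f(g(0)) = f(1) = 0, f(g(1)) = f(0) = 3, f(g(2)) = f(2) = 1, f(g(3)) = f(7) = 6, f(g(4)) = f(8) = 2, f(g(5)) = f(6) = 4, f(g(6)) = f(5) = 8, f(g(7)) = f(3) = 5, f(g(8)) = f(4) = 7.
Hence f ∘ g = [0 3 1 6 2 4 8 5 7].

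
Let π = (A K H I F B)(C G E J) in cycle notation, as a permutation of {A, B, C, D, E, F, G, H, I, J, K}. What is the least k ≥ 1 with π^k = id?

The disjoint cycles have lengths 6, 4, 1.
Since disjoint cycles commute, ord(π) = lcm(6, 4) = 12.

12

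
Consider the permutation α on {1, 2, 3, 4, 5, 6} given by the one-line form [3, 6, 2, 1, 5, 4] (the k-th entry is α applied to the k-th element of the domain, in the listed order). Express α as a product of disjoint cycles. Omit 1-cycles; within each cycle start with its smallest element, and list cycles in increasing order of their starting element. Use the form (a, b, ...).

(1, 3, 2, 6, 4)

Start at 1 and follow images: 1 → 3 → 2 → 6 → 4 → 1, giving the cycle (1, 3, 2, 6, 4).
Continuing from each remaining unvisited element yields (1, 3, 2, 6, 4).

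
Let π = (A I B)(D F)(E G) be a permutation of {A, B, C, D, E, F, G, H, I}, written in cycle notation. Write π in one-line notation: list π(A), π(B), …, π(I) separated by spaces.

Image by image: A→I, B→A, C→C, D→F, E→G, F→D, G→E, H→H, I→B.
So the one-line form is I A C F G D E H B.

I A C F G D E H B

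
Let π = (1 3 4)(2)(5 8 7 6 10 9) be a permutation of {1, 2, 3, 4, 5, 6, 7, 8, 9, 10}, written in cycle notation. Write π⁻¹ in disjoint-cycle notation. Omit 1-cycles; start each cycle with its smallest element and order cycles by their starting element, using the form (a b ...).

(1 4 3)(5 9 10 6 7 8)

The inverse reverses each cycle.
After reversing and putting each cycle's least element first, π⁻¹ = (1 4 3)(5 9 10 6 7 8).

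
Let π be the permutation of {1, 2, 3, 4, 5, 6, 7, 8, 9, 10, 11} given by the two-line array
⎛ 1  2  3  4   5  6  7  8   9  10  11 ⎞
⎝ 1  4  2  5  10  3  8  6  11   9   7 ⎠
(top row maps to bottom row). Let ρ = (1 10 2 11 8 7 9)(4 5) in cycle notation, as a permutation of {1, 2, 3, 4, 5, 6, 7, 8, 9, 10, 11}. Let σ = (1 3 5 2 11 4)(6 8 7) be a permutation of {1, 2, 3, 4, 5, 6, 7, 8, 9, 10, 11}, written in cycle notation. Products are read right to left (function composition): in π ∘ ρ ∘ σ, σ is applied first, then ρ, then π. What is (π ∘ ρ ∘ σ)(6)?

8

Apply the permutations in order: σ(6) = 8, then ρ(8) = 7, then π(7) = 8. So (π ∘ ρ ∘ σ)(6) = 8.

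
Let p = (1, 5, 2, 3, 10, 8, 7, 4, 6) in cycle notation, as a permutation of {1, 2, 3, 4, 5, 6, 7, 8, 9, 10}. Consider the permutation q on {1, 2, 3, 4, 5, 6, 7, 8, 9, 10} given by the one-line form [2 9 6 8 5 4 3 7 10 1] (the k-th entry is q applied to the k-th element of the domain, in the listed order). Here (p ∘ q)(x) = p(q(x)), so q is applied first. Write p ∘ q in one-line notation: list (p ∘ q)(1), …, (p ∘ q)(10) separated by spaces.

(p ∘ q)(x) = p(q(x)). Computing each image: p(q(1)) = p(2) = 3, p(q(2)) = p(9) = 9, p(q(3)) = p(6) = 1, p(q(4)) = p(8) = 7, p(q(5)) = p(5) = 2, p(q(6)) = p(4) = 6, p(q(7)) = p(3) = 10, p(q(8)) = p(7) = 4, p(q(9)) = p(10) = 8, p(q(10)) = p(1) = 5.
Hence p ∘ q = [3 9 1 7 2 6 10 4 8 5].

3 9 1 7 2 6 10 4 8 5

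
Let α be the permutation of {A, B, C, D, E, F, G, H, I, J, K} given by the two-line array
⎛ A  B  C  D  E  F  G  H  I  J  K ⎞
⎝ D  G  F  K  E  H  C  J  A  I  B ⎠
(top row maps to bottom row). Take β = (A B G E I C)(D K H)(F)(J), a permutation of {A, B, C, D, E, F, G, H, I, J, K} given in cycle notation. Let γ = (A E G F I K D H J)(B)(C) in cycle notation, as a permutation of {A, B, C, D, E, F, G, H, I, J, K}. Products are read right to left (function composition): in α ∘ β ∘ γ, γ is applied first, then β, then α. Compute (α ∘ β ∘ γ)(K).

B

Chase K: γ(K) = D; β(D) = K; α(K) = B. Hence (α ∘ β ∘ γ)(K) = B.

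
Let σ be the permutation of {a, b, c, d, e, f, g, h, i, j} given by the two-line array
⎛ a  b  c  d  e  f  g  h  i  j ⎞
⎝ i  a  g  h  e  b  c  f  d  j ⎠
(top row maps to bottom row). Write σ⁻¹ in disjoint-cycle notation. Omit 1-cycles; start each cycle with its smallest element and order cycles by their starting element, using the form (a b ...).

(a b f h d i)(c g)

The cycle decomposition of σ is (a i d h f b)(c g).
The inverse reverses every cycle; in canonical form, σ⁻¹ = (a b f h d i)(c g).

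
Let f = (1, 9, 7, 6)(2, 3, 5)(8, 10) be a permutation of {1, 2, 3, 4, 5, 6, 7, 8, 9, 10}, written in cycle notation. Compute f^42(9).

9 lies in the 4-cycle (1, 9, 7, 6).
Since the cycle has length 4, f^42 acts on it the same as f^2 (42 mod 4 = 2).
Stepping 2 places around the cycle: 9 → 7 → 6.

6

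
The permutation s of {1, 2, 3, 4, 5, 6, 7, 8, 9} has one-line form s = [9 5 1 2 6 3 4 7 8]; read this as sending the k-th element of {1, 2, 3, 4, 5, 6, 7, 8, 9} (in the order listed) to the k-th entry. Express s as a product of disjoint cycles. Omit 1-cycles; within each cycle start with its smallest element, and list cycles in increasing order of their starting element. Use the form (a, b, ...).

Iterating s from 1 gives 1 → 9 → 8 → 7 → 4 → 2 → 5 → 6 → 3 → 1; that is the 9-cycle (1, 9, 8, 7, 4, 2, 5, 6, 3).
Repeating from the next unused element and collecting all non-trivial cycles gives (1, 9, 8, 7, 4, 2, 5, 6, 3).

(1, 9, 8, 7, 4, 2, 5, 6, 3)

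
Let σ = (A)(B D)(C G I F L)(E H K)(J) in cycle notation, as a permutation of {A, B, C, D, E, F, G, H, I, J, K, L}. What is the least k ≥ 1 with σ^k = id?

30

The cycle type of σ is (5, 3, 2, 1, 1).
The order is lcm(5, 3, 2) = 30.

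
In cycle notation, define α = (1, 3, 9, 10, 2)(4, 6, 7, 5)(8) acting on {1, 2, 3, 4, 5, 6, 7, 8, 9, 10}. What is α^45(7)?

7 lies in the 4-cycle (4, 6, 7, 5).
Powers repeat with period 4 on this cycle, and 45 mod 4 = 1, so α^45(7) = α^1(7).
Advancing 1 step from 7: 7 → 5.

5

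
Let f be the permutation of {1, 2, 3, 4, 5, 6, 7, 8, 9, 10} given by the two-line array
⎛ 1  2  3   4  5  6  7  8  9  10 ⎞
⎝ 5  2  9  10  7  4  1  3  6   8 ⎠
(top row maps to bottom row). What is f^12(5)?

Tracing 5 → 7 → … returns to 5 after 3 steps, so 5 lies in a 3-cycle (1, 5, 7).
Powers repeat with period 3 on this cycle, and 12 mod 3 = 0, so f^12(5) = f^0(5).
So f^12(5) = 5.

5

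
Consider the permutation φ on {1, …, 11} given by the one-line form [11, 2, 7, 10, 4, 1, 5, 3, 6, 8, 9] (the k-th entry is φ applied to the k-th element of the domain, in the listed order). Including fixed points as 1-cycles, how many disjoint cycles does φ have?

The cycle decomposition is (1 11 9 6)(2)(3 7 5 4 10 8), which has 3 cycles (counting 1-cycles).

3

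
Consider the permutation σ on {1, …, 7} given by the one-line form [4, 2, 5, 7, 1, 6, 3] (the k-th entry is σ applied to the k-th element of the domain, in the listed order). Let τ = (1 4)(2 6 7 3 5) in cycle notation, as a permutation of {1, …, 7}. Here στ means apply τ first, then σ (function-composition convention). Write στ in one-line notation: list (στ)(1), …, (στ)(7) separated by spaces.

7 6 1 4 2 3 5

(στ)(x) = σ(τ(x)). Computing each image: σ(τ(1)) = σ(4) = 7, σ(τ(2)) = σ(6) = 6, σ(τ(3)) = σ(5) = 1, σ(τ(4)) = σ(1) = 4, σ(τ(5)) = σ(2) = 2, σ(τ(6)) = σ(7) = 3, σ(τ(7)) = σ(3) = 5.
Hence στ = [7 6 1 4 2 3 5].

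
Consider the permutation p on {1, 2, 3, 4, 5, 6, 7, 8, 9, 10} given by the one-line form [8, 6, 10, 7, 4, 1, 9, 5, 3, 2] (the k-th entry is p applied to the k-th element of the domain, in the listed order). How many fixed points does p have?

0

No element satisfies p(x) = x, so there are 0 fixed points.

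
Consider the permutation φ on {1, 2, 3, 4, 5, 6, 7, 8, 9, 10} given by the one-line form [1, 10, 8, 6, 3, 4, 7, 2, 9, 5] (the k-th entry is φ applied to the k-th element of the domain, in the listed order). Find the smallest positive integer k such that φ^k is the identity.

The disjoint-cycle form of φ has cycle lengths 5, 2, 1, 1, 1.
The order is lcm(5, 2) = 10.

10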